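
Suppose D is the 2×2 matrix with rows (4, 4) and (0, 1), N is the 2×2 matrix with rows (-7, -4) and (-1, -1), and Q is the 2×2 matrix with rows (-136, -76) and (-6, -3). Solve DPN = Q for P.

P = [[4, 0], [1, -1]]

Left-multiply by D⁻¹ and right-multiply by N⁻¹: P = D⁻¹QN⁻¹.
det D = 4, so D⁻¹ = [[1/4, -1], [0, 1]].
det N = 3, so N⁻¹ = [[-1/3, 4/3], [1/3, -7/3]].
D⁻¹Q = [[-28, -16], [-6, -3]].
P = (D⁻¹Q)N⁻¹ = [[4, 0], [1, -1]].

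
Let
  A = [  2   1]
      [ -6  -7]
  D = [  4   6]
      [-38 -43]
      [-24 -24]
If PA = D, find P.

P = [[-1, -1], [-1, 6], [-3, 3]]

Right-multiplying both sides by A⁻¹ gives P = DA⁻¹.
det A = -8, so A⁻¹ = [[7/8, 1/8], [-3/4, -1/4]].
P = DA⁻¹ = [[4, 6], [-38, -43], [-24, -24]] · [[7/8, 1/8], [-3/4, -1/4]] = [[-1, -1], [-1, 6], [-3, 3]].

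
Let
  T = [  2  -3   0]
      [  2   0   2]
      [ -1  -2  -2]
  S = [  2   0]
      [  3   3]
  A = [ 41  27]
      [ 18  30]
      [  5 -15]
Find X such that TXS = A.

X = T⁻¹AS⁻¹ (apply T⁻¹ on the left and S⁻¹ on the right).
T has determinant 2; T⁻¹ = [[2, -3, -3], [1, -2, -2], [-2, 7/2, 3]].
det S = 6; the adjugate gives S⁻¹ = [[1/2, 0], [-1/2, 1/3]].
T⁻¹A = [[13, 9], [-5, -3], [-4, 6]].
X = (T⁻¹A)S⁻¹ = [[2, 3], [-1, -1], [-5, 2]].

X = [[2, 3], [-1, -1], [-5, 2]]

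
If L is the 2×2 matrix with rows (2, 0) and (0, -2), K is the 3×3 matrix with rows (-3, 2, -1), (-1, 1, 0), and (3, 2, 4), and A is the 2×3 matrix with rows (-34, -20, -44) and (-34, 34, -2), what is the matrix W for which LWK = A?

W = [[2, -4, -5], [-5, -5, -1]]

W = L⁻¹AK⁻¹ (apply L⁻¹ on the left and K⁻¹ on the right).
L has determinant -4; L⁻¹ = [[1/2, 0], [0, -1/2]].
det K = 1, so K⁻¹ = [[4, -10, 1], [4, -9, 1], [-5, 12, -1]].
L⁻¹A = [[-17, -10, -22], [17, -17, 1]].
W = (L⁻¹A)K⁻¹ = [[2, -4, -5], [-5, -5, -1]].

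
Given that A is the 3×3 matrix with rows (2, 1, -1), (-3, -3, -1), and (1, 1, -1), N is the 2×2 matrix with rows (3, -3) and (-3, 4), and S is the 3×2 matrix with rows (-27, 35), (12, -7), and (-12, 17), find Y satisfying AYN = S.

Left-multiply by A⁻¹ and right-multiply by N⁻¹: Y = A⁻¹SN⁻¹.
A has determinant 4; A⁻¹ = [[1, 0, -1], [-1, -1/4, 5/4], [0, -1/4, -3/4]].
det N = 3, so N⁻¹ = [[4/3, 1], [1, 1]].
A⁻¹S = [[-15, 18], [9, -12], [6, -11]].
Y = (A⁻¹S)N⁻¹ = [[-2, 3], [0, -3], [-3, -5]].

Y = [[-2, 3], [0, -3], [-3, -5]]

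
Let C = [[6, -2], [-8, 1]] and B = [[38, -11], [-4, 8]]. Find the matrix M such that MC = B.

C is on the right of M, so right-multiply by C⁻¹: M = BC⁻¹.
det C = -10; the adjugate gives C⁻¹ = [[-1/10, -1/5], [-4/5, -3/5]].
M = BC⁻¹ = [[38, -11], [-4, 8]] · [[-1/10, -1/5], [-4/5, -3/5]] = [[5, -1], [-6, -4]].

M = [[5, -1], [-6, -4]]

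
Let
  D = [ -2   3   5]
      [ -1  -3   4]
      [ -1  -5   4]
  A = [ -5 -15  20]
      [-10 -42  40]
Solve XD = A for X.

Since D sits to the right of X, X = AD⁻¹.
det D = -6, so D⁻¹ = [[-4/3, 37/6, -9/2], [0, 1/2, -1/2], [-1/3, 13/6, -3/2]].
X = AD⁻¹ = [[-5, -15, 20], [-10, -42, 40]] · [[-4/3, 37/6, -9/2], [0, 1/2, -1/2], [-1/3, 13/6, -3/2]] = [[0, 5, 0], [0, 4, 6]].

X = [[0, 5, 0], [0, 4, 6]]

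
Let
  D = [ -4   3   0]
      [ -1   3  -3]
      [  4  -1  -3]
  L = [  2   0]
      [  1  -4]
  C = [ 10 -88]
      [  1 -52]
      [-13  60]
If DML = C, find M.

M = [[3, -4], [2, 2], [3, -1]]

Isolating M: multiply by D⁻¹ from the left and L⁻¹ from the right, so M = D⁻¹CL⁻¹.
D has determinant 3; D⁻¹ = [[-4, 3, -3], [-5, 4, -4], [-11/3, 8/3, -3]].
det L = -8, so L⁻¹ = [[1/2, 0], [1/8, -1/4]].
D⁻¹C = [[2, 16], [6, -8], [5, 4]].
M = (D⁻¹C)L⁻¹ = [[3, -4], [2, 2], [3, -1]].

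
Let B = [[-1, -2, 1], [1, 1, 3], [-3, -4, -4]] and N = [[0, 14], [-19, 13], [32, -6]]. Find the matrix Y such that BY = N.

B is on the left of Y, so left-multiply by B⁻¹: Y = B⁻¹N.
det B = 1; the adjugate gives B⁻¹ = [[8, -12, -7], [-5, 7, 4], [-1, 2, 1]].
Y = B⁻¹N = [[8, -12, -7], [-5, 7, 4], [-1, 2, 1]] · [[0, 14], [-19, 13], [32, -6]] = [[4, -2], [-5, -3], [-6, 6]].

Y = [[4, -2], [-5, -3], [-6, 6]]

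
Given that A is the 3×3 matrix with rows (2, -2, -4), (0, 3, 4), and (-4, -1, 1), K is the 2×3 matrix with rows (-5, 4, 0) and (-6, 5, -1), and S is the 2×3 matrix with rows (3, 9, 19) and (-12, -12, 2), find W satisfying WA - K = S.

WA = S + K = [[-2, 13, 19], [-18, -7, 1]].
A is on the right of W, so right-multiply by A⁻¹: W = (S + K)A⁻¹.
A has determinant -2; A⁻¹ = [[-7/2, -3, -2], [8, 7, 4], [-6, -5, -3]].
W = (S + K)A⁻¹ = [[-3, 2, -1], [1, 0, 5]].

W = [[-3, 2, -1], [1, 0, 5]]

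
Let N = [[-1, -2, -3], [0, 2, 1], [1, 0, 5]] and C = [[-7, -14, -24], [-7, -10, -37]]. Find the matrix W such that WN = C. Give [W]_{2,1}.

Since N sits to the right of W, W = CN⁻¹.
det N = -6, so N⁻¹ = [[-5/3, -5/3, -2/3], [-1/6, 1/3, -1/6], [1/3, 1/3, 1/3]].
W = CN⁻¹ = [[-7, -14, -24], [-7, -10, -37]] · [[-5/3, -5/3, -2/3], [-1/6, 1/3, -1/6], [1/3, 1/3, 1/3]] = [[6, -1, -1], [1, -4, -6]].

1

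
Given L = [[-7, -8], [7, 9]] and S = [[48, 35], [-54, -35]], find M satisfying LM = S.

L is on the left of M, so left-multiply by L⁻¹: M = L⁻¹S.
L has determinant -7; L⁻¹ = [[-9/7, -8/7], [1, 1]].
M = L⁻¹S = [[-9/7, -8/7], [1, 1]] · [[48, 35], [-54, -35]] = [[0, -5], [-6, 0]].

M = [[0, -5], [-6, 0]]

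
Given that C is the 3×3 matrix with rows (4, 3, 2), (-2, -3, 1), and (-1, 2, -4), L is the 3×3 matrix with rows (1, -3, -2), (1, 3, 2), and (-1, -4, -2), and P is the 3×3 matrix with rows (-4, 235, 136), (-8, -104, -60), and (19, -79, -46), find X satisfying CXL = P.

X = [[-5, -2, -4], [-2, 3, -3], [-5, 0, -3]]

Isolating X: multiply by C⁻¹ from the left and L⁻¹ from the right, so X = C⁻¹PL⁻¹.
det C = -1; the adjugate gives C⁻¹ = [[-10, -16, -9], [9, 14, 8], [7, 11, 6]].
L has determinant 4; L⁻¹ = [[1/2, 1/2, 0], [0, -1, -1], [-1/4, 7/4, 3/2]].
C⁻¹P = [[-3, 25, 14], [4, 27, 16], [-2, 27, 16]].
X = (C⁻¹P)L⁻¹ = [[-5, -2, -4], [-2, 3, -3], [-5, 0, -3]].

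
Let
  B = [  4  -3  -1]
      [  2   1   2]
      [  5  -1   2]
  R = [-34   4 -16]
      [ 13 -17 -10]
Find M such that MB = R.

Since B sits to the right of M, M = RB⁻¹.
det B = 5, so B⁻¹ = [[4/5, 7/5, -1], [6/5, 13/5, -2], [-7/5, -11/5, 2]].
M = RB⁻¹ = [[-34, 4, -16], [13, -17, -10]] · [[4/5, 7/5, -1], [6/5, 13/5, -2], [-7/5, -11/5, 2]] = [[0, -2, -6], [4, -4, 1]].

M = [[0, -2, -6], [4, -4, 1]]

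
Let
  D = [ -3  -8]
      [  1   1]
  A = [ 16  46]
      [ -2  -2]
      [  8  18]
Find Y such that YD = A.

Y = [[-6, -2], [0, -2], [-2, 2]]

D is on the right of Y, so right-multiply by D⁻¹: Y = AD⁻¹.
det D = 5; the adjugate gives D⁻¹ = [[1/5, 8/5], [-1/5, -3/5]].
Y = AD⁻¹ = [[16, 46], [-2, -2], [8, 18]] · [[1/5, 8/5], [-1/5, -3/5]] = [[-6, -2], [0, -2], [-2, 2]].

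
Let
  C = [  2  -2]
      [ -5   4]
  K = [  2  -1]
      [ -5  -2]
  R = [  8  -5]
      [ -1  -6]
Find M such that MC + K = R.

MC = R − K = [[6, -4], [4, -4]].
Since C sits to the right of M, M = (R − K)C⁻¹.
det C = -2; the adjugate gives C⁻¹ = [[-2, -1], [-5/2, -1]].
M = (R − K)C⁻¹ = [[-2, -2], [2, 0]].

M = [[-2, -2], [2, 0]]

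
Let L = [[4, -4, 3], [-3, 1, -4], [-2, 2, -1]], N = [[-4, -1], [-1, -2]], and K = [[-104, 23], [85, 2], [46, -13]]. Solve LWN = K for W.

W = [[3, -2], [-3, 5], [3, 0]]

Left-multiply by L⁻¹ and right-multiply by N⁻¹: W = L⁻¹KN⁻¹.
det L = -4, so L⁻¹ = [[-7/4, -1/2, -13/4], [-5/4, -1/2, -7/4], [1, 0, 2]].
det N = 7; the adjugate gives N⁻¹ = [[-2/7, 1/7], [1/7, -4/7]].
L⁻¹K = [[-10, 1], [7, -7], [-12, -3]].
W = (L⁻¹K)N⁻¹ = [[3, -2], [-3, 5], [3, 0]].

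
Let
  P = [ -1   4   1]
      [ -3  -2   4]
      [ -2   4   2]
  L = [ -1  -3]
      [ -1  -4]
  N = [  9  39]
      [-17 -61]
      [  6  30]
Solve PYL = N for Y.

Y = [[-5, 4], [0, -3], [-2, 4]]

Left-multiply by P⁻¹ and right-multiply by L⁻¹: Y = P⁻¹NL⁻¹.
det P = -4; the adjugate gives P⁻¹ = [[5, 1, -9/2], [1/2, 0, -1/4], [4, 1, -7/2]].
L has determinant 1; L⁻¹ = [[-4, 3], [1, -1]].
P⁻¹N = [[1, -1], [3, 12], [-2, -10]].
Y = (P⁻¹N)L⁻¹ = [[-5, 4], [0, -3], [-2, 4]].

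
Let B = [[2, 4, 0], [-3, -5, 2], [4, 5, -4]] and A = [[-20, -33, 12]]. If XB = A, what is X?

X = [[-2, 4, -1]]

Right-multiplying both sides by B⁻¹ gives X = AB⁻¹.
det B = 4; the adjugate gives B⁻¹ = [[5/2, 4, 2], [-1, -2, -1], [5/4, 3/2, 1/2]].
X = AB⁻¹ = [[-20, -33, 12]] · [[5/2, 4, 2], [-1, -2, -1], [5/4, 3/2, 1/2]] = [[-2, 4, -1]].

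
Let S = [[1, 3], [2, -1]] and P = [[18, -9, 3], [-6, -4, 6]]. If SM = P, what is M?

Since S multiplies M on the left, M = S⁻¹P.
det S = -7; the adjugate gives S⁻¹ = [[1/7, 3/7], [2/7, -1/7]].
M = S⁻¹P = [[1/7, 3/7], [2/7, -1/7]] · [[18, -9, 3], [-6, -4, 6]] = [[0, -3, 3], [6, -2, 0]].

M = [[0, -3, 3], [6, -2, 0]]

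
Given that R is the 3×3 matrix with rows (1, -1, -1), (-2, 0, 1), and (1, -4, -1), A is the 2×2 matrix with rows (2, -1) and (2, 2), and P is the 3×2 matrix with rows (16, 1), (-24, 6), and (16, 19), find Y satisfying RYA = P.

Left-multiply by R⁻¹ and right-multiply by A⁻¹: Y = R⁻¹PA⁻¹.
det R = -3, so R⁻¹ = [[-4/3, -1, 1/3], [1/3, 0, -1/3], [-8/3, -1, 2/3]].
A has determinant 6; A⁻¹ = [[1/3, 1/6], [-1/3, 1/3]].
R⁻¹P = [[8, -1], [0, -6], [-8, 4]].
Y = (R⁻¹P)A⁻¹ = [[3, 1], [2, -2], [-4, 0]].

Y = [[3, 1], [2, -2], [-4, 0]]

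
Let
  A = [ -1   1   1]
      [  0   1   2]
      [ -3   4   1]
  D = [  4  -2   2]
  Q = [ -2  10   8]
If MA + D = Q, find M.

M = [[-3, 3, 3]]

MA = Q − D = [[-6, 12, 6]].
Right-multiplying both sides by A⁻¹ gives M = (Q − D)A⁻¹.
det A = 4; the adjugate gives A⁻¹ = [[-7/4, 3/4, 1/4], [-3/2, 1/2, 1/2], [3/4, 1/4, -1/4]].
M = (Q − D)A⁻¹ = [[-3, 3, 3]].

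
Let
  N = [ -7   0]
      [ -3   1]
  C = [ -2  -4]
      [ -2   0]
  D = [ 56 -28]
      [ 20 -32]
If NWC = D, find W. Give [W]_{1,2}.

5

Left-multiply by N⁻¹ and right-multiply by C⁻¹: W = N⁻¹DC⁻¹.
det N = -7; the adjugate gives N⁻¹ = [[-1/7, 0], [-3/7, 1]].
det C = -8; the adjugate gives C⁻¹ = [[0, -1/2], [-1/4, 1/4]].
N⁻¹D = [[-8, 4], [-4, -20]].
W = (N⁻¹D)C⁻¹ = [[-1, 5], [5, -3]].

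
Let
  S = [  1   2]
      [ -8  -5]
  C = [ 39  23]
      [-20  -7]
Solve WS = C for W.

W = [[-1, -5], [4, 3]]

Since S sits to the right of W, W = CS⁻¹.
det S = 11, so S⁻¹ = [[-5/11, -2/11], [8/11, 1/11]].
W = CS⁻¹ = [[39, 23], [-20, -7]] · [[-5/11, -2/11], [8/11, 1/11]] = [[-1, -5], [4, 3]].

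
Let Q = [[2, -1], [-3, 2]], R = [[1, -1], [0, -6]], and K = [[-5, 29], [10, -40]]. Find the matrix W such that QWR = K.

Isolating W: multiply by Q⁻¹ from the left and R⁻¹ from the right, so W = Q⁻¹KR⁻¹.
det Q = 1; the adjugate gives Q⁻¹ = [[2, 1], [3, 2]].
det R = -6; the adjugate gives R⁻¹ = [[1, -1/6], [0, -1/6]].
Q⁻¹K = [[0, 18], [5, 7]].
W = (Q⁻¹K)R⁻¹ = [[0, -3], [5, -2]].

W = [[0, -3], [5, -2]]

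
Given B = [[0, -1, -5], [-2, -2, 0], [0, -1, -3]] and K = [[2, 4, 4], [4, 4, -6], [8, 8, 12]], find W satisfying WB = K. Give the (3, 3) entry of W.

6

Since B sits to the right of W, W = KB⁻¹.
B has determinant -4; B⁻¹ = [[-3/2, -1/2, 5/2], [3/2, 0, -5/2], [-1/2, 0, 1/2]].
W = KB⁻¹ = [[2, 4, 4], [4, 4, -6], [8, 8, 12]] · [[-3/2, -1/2, 5/2], [3/2, 0, -5/2], [-1/2, 0, 1/2]] = [[1, -1, -3], [3, -2, -3], [-6, -4, 6]].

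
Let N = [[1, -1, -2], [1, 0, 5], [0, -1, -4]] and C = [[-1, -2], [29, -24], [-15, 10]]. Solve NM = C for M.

N is on the left of M, so left-multiply by N⁻¹: M = N⁻¹C.
det N = 3, so N⁻¹ = [[5/3, -2/3, -5/3], [4/3, -4/3, -7/3], [-1/3, 1/3, 1/3]].
M = N⁻¹C = [[5/3, -2/3, -5/3], [4/3, -4/3, -7/3], [-1/3, 1/3, 1/3]] · [[-1, -2], [29, -24], [-15, 10]] = [[4, -4], [-5, 6], [5, -4]].

M = [[4, -4], [-5, 6], [5, -4]]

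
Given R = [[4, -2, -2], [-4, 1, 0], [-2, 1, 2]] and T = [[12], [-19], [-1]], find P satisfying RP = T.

R is on the left of P, so left-multiply by R⁻¹: P = R⁻¹T.
R has determinant -4; R⁻¹ = [[-1/2, -1/2, -1/2], [-2, -1, -2], [1/2, 0, 1]].
P = R⁻¹T = [[-1/2, -1/2, -1/2], [-2, -1, -2], [1/2, 0, 1]] · [[12], [-19], [-1]] = [[4], [-3], [5]].

P = [[4], [-3], [5]]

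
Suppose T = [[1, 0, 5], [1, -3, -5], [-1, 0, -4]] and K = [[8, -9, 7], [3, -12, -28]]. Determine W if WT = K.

W = [[2, 3, -3], [-4, 4, -3]]

Since T sits to the right of W, W = KT⁻¹.
T has determinant -3; T⁻¹ = [[-4, 0, -5], [-3, -1/3, -10/3], [1, 0, 1]].
W = KT⁻¹ = [[8, -9, 7], [3, -12, -28]] · [[-4, 0, -5], [-3, -1/3, -10/3], [1, 0, 1]] = [[2, 3, -3], [-4, 4, -3]].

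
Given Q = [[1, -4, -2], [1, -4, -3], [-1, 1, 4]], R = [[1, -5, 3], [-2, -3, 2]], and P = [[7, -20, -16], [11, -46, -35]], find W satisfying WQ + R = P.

W = [[2, 1, -3], [5, 5, -3]]

WQ = P − R = [[6, -15, -19], [13, -43, -37]].
Since Q sits to the right of W, W = (P − R)Q⁻¹.
det Q = -3; the adjugate gives Q⁻¹ = [[13/3, -14/3, -4/3], [1/3, -2/3, -1/3], [1, -1, 0]].
W = (P − R)Q⁻¹ = [[2, 1, -3], [5, 5, -3]].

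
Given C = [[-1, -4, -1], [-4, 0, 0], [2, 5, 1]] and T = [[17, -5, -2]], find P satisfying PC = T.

P = [[5, -4, 3]]

Right-multiplying both sides by C⁻¹ gives P = TC⁻¹.
det C = 4, so C⁻¹ = [[0, -1/4, 0], [1, 1/4, 1], [-5, -3/4, -4]].
P = TC⁻¹ = [[17, -5, -2]] · [[0, -1/4, 0], [1, 1/4, 1], [-5, -3/4, -4]] = [[5, -4, 3]].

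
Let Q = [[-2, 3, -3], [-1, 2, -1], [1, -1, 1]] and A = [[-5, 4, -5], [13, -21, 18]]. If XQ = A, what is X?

Q is on the right of X, so right-multiply by Q⁻¹: X = AQ⁻¹.
det Q = 1; the adjugate gives Q⁻¹ = [[1, 0, 3], [0, 1, 1], [-1, 1, -1]].
X = AQ⁻¹ = [[-5, 4, -5], [13, -21, 18]] · [[1, 0, 3], [0, 1, 1], [-1, 1, -1]] = [[0, -1, -6], [-5, -3, 0]].

X = [[0, -1, -6], [-5, -3, 0]]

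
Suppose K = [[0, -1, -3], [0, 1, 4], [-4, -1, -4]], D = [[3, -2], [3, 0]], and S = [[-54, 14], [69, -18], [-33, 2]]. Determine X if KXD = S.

X = K⁻¹SD⁻¹ (apply K⁻¹ on the left and D⁻¹ on the right).
det K = 4, so K⁻¹ = [[0, -1/4, -1/4], [-4, -3, 0], [1, 1, 0]].
det D = 6; the adjugate gives D⁻¹ = [[0, 1/3], [-1/2, 1/2]].
K⁻¹S = [[-9, 4], [9, -2], [15, -4]].
X = (K⁻¹S)D⁻¹ = [[-2, -1], [1, 2], [2, 3]].

X = [[-2, -1], [1, 2], [2, 3]]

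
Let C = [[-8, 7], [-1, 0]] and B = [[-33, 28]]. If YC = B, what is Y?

C is on the right of Y, so right-multiply by C⁻¹: Y = BC⁻¹.
C has determinant 7; C⁻¹ = [[0, -1], [1/7, -8/7]].
Y = BC⁻¹ = [[-33, 28]] · [[0, -1], [1/7, -8/7]] = [[4, 1]].

Y = [[4, 1]]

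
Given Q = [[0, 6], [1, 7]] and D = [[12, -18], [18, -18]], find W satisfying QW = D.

Q is on the left of W, so left-multiply by Q⁻¹: W = Q⁻¹D.
det Q = -6, so Q⁻¹ = [[-7/6, 1], [1/6, 0]].
W = Q⁻¹D = [[-7/6, 1], [1/6, 0]] · [[12, -18], [18, -18]] = [[4, 3], [2, -3]].

W = [[4, 3], [2, -3]]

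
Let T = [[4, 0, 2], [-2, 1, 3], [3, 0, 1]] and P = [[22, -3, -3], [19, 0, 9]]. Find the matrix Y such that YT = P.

Since T sits to the right of Y, Y = PT⁻¹.
det T = -2, so T⁻¹ = [[-1/2, 0, 1], [-11/2, 1, 8], [3/2, 0, -2]].
Y = PT⁻¹ = [[22, -3, -3], [19, 0, 9]] · [[-1/2, 0, 1], [-11/2, 1, 8], [3/2, 0, -2]] = [[1, -3, 4], [4, 0, 1]].

Y = [[1, -3, 4], [4, 0, 1]]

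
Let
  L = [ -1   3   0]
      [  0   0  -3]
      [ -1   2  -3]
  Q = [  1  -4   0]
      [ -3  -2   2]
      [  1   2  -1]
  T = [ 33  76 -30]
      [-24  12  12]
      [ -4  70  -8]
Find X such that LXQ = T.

X = [[5, -1, -2], [-2, -5, 0], [2, -2, 0]]

X = L⁻¹TQ⁻¹ (apply L⁻¹ on the left and Q⁻¹ on the right).
det L = 3; the adjugate gives L⁻¹ = [[2, 3, -3], [1, 1, -1], [0, -1/3, 0]].
det Q = 2, so Q⁻¹ = [[-1, -2, -4], [-1/2, -1/2, -1], [-2, -3, -7]].
L⁻¹T = [[6, -22, 0], [13, 18, -10], [8, -4, -4]].
X = (L⁻¹T)Q⁻¹ = [[5, -1, -2], [-2, -5, 0], [2, -2, 0]].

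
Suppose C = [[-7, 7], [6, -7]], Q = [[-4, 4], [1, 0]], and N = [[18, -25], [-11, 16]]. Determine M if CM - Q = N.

CM = N + Q = [[14, -21], [-10, 16]].
Since C multiplies M on the left, M = C⁻¹(N + Q).
det C = 7; the adjugate gives C⁻¹ = [[-1, -1], [-6/7, -1]].
M = C⁻¹(N + Q) = [[-4, 5], [-2, 2]].

M = [[-4, 5], [-2, 2]]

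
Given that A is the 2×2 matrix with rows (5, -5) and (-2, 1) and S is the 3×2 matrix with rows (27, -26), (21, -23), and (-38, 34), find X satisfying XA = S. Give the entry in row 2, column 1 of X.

A is on the right of X, so right-multiply by A⁻¹: X = SA⁻¹.
det A = -5; the adjugate gives A⁻¹ = [[-1/5, -1], [-2/5, -1]].
X = SA⁻¹ = [[27, -26], [21, -23], [-38, 34]] · [[-1/5, -1], [-2/5, -1]] = [[5, -1], [5, 2], [-6, 4]].

5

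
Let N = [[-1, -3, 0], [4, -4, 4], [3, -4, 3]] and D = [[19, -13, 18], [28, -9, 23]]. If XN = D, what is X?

Right-multiplying both sides by N⁻¹ gives X = DN⁻¹.
N has determinant -4; N⁻¹ = [[-1, -9/4, 3], [0, 3/4, -1], [1, 13/4, -4]].
X = DN⁻¹ = [[19, -13, 18], [28, -9, 23]] · [[-1, -9/4, 3], [0, 3/4, -1], [1, 13/4, -4]] = [[-1, 6, -2], [-5, 5, 1]].

X = [[-1, 6, -2], [-5, 5, 1]]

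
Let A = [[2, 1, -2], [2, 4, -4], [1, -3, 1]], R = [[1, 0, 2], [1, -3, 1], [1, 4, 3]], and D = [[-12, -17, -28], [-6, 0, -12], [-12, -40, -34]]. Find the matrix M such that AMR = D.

M = [[-5, -4, 0], [-2, -3, 5], [-3, -5, 5]]

M = A⁻¹DR⁻¹ (apply A⁻¹ on the left and R⁻¹ on the right).
det A = -2; the adjugate gives A⁻¹ = [[4, -5/2, -2], [3, -2, -2], [5, -7/2, -3]].
det R = 1, so R⁻¹ = [[-13, 8, 6], [-2, 1, 1], [7, -4, -3]].
A⁻¹D = [[-9, 12, -14], [0, 29, 8], [-3, 35, 4]].
M = (A⁻¹D)R⁻¹ = [[-5, -4, 0], [-2, -3, 5], [-3, -5, 5]].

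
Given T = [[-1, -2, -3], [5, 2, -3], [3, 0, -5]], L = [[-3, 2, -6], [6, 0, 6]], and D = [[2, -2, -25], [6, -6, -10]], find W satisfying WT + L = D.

W = [[0, -2, 5], [0, -3, 5]]

WT = D − L = [[5, -4, -19], [0, -6, -16]].
Right-multiplying both sides by T⁻¹ gives W = (D − L)T⁻¹.
det T = -4; the adjugate gives T⁻¹ = [[5/2, 5/2, -3], [-4, -7/2, 9/2], [3/2, 3/2, -2]].
W = (D − L)T⁻¹ = [[0, -2, 5], [0, -3, 5]].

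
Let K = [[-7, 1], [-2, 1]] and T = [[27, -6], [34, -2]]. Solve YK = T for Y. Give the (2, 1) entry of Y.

Since K sits to the right of Y, Y = TK⁻¹.
K has determinant -5; K⁻¹ = [[-1/5, 1/5], [-2/5, 7/5]].
Y = TK⁻¹ = [[27, -6], [34, -2]] · [[-1/5, 1/5], [-2/5, 7/5]] = [[-3, -3], [-6, 4]].

-6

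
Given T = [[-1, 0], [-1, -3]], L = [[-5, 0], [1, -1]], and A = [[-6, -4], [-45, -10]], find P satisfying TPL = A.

P = [[-2, -4], [-3, -2]]

Isolating P: multiply by T⁻¹ from the left and L⁻¹ from the right, so P = T⁻¹AL⁻¹.
det T = 3; the adjugate gives T⁻¹ = [[-1, 0], [1/3, -1/3]].
det L = 5, so L⁻¹ = [[-1/5, 0], [-1/5, -1]].
T⁻¹A = [[6, 4], [13, 2]].
P = (T⁻¹A)L⁻¹ = [[-2, -4], [-3, -2]].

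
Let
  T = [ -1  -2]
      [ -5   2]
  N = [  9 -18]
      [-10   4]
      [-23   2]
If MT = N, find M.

M = [[6, -3], [0, 2], [3, 4]]

T is on the right of M, so right-multiply by T⁻¹: M = NT⁻¹.
det T = -12, so T⁻¹ = [[-1/6, -1/6], [-5/12, 1/12]].
M = NT⁻¹ = [[9, -18], [-10, 4], [-23, 2]] · [[-1/6, -1/6], [-5/12, 1/12]] = [[6, -3], [0, 2], [3, 4]].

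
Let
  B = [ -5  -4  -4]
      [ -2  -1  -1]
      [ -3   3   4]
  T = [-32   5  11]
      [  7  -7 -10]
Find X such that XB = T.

X = [[4, -3, 6], [-2, 6, -3]]

B is on the right of X, so right-multiply by B⁻¹: X = TB⁻¹.
det B = -3; the adjugate gives B⁻¹ = [[1/3, -4/3, 0], [-11/3, 32/3, -1], [3, -9, 1]].
X = TB⁻¹ = [[-32, 5, 11], [7, -7, -10]] · [[1/3, -4/3, 0], [-11/3, 32/3, -1], [3, -9, 1]] = [[4, -3, 6], [-2, 6, -3]].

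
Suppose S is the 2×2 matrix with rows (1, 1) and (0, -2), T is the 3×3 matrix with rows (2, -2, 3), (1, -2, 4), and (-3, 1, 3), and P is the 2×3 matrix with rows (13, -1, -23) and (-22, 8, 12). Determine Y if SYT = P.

Y = [[-4, 1, -3], [4, -3, -2]]

Y = S⁻¹PT⁻¹ (apply S⁻¹ on the left and T⁻¹ on the right).
det S = -2, so S⁻¹ = [[1, 1/2], [0, -1/2]].
det T = -5; the adjugate gives T⁻¹ = [[2, -9/5, 2/5], [3, -3, 1], [1, -4/5, 2/5]].
S⁻¹P = [[2, 3, -17], [11, -4, -6]].
Y = (S⁻¹P)T⁻¹ = [[-4, 1, -3], [4, -3, -2]].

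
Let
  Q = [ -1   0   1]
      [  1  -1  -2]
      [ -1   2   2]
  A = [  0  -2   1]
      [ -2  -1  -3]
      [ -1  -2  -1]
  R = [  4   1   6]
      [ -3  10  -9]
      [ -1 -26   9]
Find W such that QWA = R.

Left-multiply by Q⁻¹ and right-multiply by A⁻¹: W = Q⁻¹RA⁻¹.
det Q = -1; the adjugate gives Q⁻¹ = [[-2, -2, -1], [0, 1, 1], [-1, -2, -1]].
det A = 1, so A⁻¹ = [[-5, -4, 7], [1, 1, -2], [3, 2, -4]].
Q⁻¹R = [[-1, 4, -3], [-4, -16, 0], [3, 5, 3]].
W = (Q⁻¹R)A⁻¹ = [[0, 2, -3], [4, 0, 4], [-1, -1, -1]].

W = [[0, 2, -3], [4, 0, 4], [-1, -1, -1]]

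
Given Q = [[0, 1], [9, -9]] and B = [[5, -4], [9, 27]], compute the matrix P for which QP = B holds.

Since Q multiplies P on the left, P = Q⁻¹B.
Q has determinant -9; Q⁻¹ = [[1, 1/9], [1, 0]].
P = Q⁻¹B = [[1, 1/9], [1, 0]] · [[5, -4], [9, 27]] = [[6, -1], [5, -4]].

P = [[6, -1], [5, -4]]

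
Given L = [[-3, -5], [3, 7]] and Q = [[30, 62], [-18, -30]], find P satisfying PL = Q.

P = [[-4, 6], [6, 0]]

Right-multiplying both sides by L⁻¹ gives P = QL⁻¹.
det L = -6; the adjugate gives L⁻¹ = [[-7/6, -5/6], [1/2, 1/2]].
P = QL⁻¹ = [[30, 62], [-18, -30]] · [[-7/6, -5/6], [1/2, 1/2]] = [[-4, 6], [6, 0]].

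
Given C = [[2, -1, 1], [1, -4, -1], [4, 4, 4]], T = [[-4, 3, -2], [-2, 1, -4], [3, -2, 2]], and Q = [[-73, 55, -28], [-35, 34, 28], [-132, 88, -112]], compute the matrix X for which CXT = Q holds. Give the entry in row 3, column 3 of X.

Isolating X: multiply by C⁻¹ from the left and T⁻¹ from the right, so X = C⁻¹QT⁻¹.
det C = 4; the adjugate gives C⁻¹ = [[-3, 2, 5/4], [-2, 1, 3/4], [5, -3, -7/4]].
det T = -2; the adjugate gives T⁻¹ = [[3, 1, 5], [4, 1, 6], [-1/2, -1/2, -1]].
C⁻¹Q = [[-16, 13, 0], [12, -10, 0], [-29, 19, -28]].
X = (C⁻¹Q)T⁻¹ = [[4, -3, -2], [-4, 2, 0], [3, 4, -3]].

-3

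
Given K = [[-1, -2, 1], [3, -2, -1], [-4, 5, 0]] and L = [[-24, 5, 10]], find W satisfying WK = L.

Since K sits to the right of W, W = LK⁻¹.
det K = -6; the adjugate gives K⁻¹ = [[-5/6, -5/6, -2/3], [-2/3, -2/3, -1/3], [-7/6, -13/6, -4/3]].
W = LK⁻¹ = [[-24, 5, 10]] · [[-5/6, -5/6, -2/3], [-2/3, -2/3, -1/3], [-7/6, -13/6, -4/3]] = [[5, -5, 1]].

W = [[5, -5, 1]]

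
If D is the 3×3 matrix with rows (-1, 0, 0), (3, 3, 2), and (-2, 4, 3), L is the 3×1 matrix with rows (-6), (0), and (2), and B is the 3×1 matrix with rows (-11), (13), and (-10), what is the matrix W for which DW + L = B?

W = [[5], [-2], [2]]

DW = B − L = [[-5], [13], [-12]].
D is on the left of W, so left-multiply by D⁻¹: W = D⁻¹(B − L).
det D = -1; the adjugate gives D⁻¹ = [[-1, 0, 0], [13, 3, -2], [-18, -4, 3]].
W = D⁻¹(B − L) = [[5], [-2], [2]].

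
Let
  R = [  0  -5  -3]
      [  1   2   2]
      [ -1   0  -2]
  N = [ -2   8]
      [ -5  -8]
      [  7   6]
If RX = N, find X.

Since R multiplies X on the left, X = R⁻¹N.
det R = -6, so R⁻¹ = [[2/3, 5/3, 2/3], [0, 1/2, 1/2], [-1/3, -5/6, -5/6]].
X = R⁻¹N = [[2/3, 5/3, 2/3], [0, 1/2, 1/2], [-1/3, -5/6, -5/6]] · [[-2, 8], [-5, -8], [7, 6]] = [[-5, -4], [1, -1], [-1, -1]].

X = [[-5, -4], [1, -1], [-1, -1]]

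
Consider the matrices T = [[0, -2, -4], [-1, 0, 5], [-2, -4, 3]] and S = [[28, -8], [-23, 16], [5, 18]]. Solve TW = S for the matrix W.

W = [[-2, -6], [-4, 0], [-5, 2]]

Since T multiplies W on the left, W = T⁻¹S.
det T = -2, so T⁻¹ = [[-10, -11, 5], [7/2, 4, -2], [-2, -2, 1]].
W = T⁻¹S = [[-10, -11, 5], [7/2, 4, -2], [-2, -2, 1]] · [[28, -8], [-23, 16], [5, 18]] = [[-2, -6], [-4, 0], [-5, 2]].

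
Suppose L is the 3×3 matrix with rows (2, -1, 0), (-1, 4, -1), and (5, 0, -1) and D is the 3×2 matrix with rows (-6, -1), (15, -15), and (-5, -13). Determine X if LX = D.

X = [[-2, -3], [2, -5], [-5, -2]]

Since L multiplies X on the left, X = L⁻¹D.
det L = -2; the adjugate gives L⁻¹ = [[2, 1/2, -1/2], [3, 1, -1], [10, 5/2, -7/2]].
X = L⁻¹D = [[2, 1/2, -1/2], [3, 1, -1], [10, 5/2, -7/2]] · [[-6, -1], [15, -15], [-5, -13]] = [[-2, -3], [2, -5], [-5, -2]].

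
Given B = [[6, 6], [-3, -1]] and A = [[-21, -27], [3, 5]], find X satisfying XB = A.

X = [[-5, -3], [1, 1]]

Since B sits to the right of X, X = AB⁻¹.
det B = 12, so B⁻¹ = [[-1/12, -1/2], [1/4, 1/2]].
X = AB⁻¹ = [[-21, -27], [3, 5]] · [[-1/12, -1/2], [1/4, 1/2]] = [[-5, -3], [1, 1]].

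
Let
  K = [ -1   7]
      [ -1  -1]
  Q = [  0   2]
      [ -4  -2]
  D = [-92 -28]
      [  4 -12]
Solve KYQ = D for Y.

Y = [[5, -2], [2, 3]]

Y = K⁻¹DQ⁻¹ (apply K⁻¹ on the left and Q⁻¹ on the right).
K has determinant 8; K⁻¹ = [[-1/8, -7/8], [1/8, -1/8]].
Q has determinant 8; Q⁻¹ = [[-1/4, -1/4], [1/2, 0]].
K⁻¹D = [[8, 14], [-12, -2]].
Y = (K⁻¹D)Q⁻¹ = [[5, -2], [2, 3]].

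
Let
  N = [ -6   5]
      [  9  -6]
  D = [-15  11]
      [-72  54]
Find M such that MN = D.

M = [[1, -1], [6, -4]]

Since N sits to the right of M, M = DN⁻¹.
N has determinant -9; N⁻¹ = [[2/3, 5/9], [1, 2/3]].
M = DN⁻¹ = [[-15, 11], [-72, 54]] · [[2/3, 5/9], [1, 2/3]] = [[1, -1], [6, -4]].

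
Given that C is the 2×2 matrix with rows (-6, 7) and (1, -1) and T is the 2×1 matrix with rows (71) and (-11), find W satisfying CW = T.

W = [[-6], [5]]

Since C multiplies W on the left, W = C⁻¹T.
det C = -1; the adjugate gives C⁻¹ = [[1, 7], [1, 6]].
W = C⁻¹T = [[1, 7], [1, 6]] · [[71], [-11]] = [[-6], [5]].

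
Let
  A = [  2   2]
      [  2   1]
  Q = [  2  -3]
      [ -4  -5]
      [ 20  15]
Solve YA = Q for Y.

Y = [[-4, 5], [-3, 1], [5, 5]]

Right-multiplying both sides by A⁻¹ gives Y = QA⁻¹.
A has determinant -2; A⁻¹ = [[-1/2, 1], [1, -1]].
Y = QA⁻¹ = [[2, -3], [-4, -5], [20, 15]] · [[-1/2, 1], [1, -1]] = [[-4, 5], [-3, 1], [5, 5]].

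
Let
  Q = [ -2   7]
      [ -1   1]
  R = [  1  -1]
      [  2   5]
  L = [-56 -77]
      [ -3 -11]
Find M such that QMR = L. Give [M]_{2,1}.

-4

M = Q⁻¹LR⁻¹ (apply Q⁻¹ on the left and R⁻¹ on the right).
det Q = 5, so Q⁻¹ = [[1/5, -7/5], [1/5, -2/5]].
det R = 7; the adjugate gives R⁻¹ = [[5/7, 1/7], [-2/7, 1/7]].
Q⁻¹L = [[-7, 0], [-10, -11]].
M = (Q⁻¹L)R⁻¹ = [[-5, -1], [-4, -3]].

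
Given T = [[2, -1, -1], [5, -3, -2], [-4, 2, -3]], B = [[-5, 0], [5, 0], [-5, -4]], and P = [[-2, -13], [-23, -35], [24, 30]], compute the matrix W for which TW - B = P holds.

W = [[-4, -4], [0, 5], [-1, 0]]

TW = P + B = [[-7, -13], [-18, -35], [19, 26]].
Left-multiplying both sides by T⁻¹ gives W = T⁻¹(P + B).
det T = 5, so T⁻¹ = [[13/5, -1, -1/5], [23/5, -2, -1/5], [-2/5, 0, -1/5]].
W = T⁻¹(P + B) = [[-4, -4], [0, 5], [-1, 0]].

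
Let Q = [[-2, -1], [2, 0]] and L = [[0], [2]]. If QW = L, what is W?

Left-multiplying both sides by Q⁻¹ gives W = Q⁻¹L.
Q has determinant 2; Q⁻¹ = [[0, 1/2], [-1, -1]].
W = Q⁻¹L = [[0, 1/2], [-1, -1]] · [[0], [2]] = [[1], [-2]].

W = [[1], [-2]]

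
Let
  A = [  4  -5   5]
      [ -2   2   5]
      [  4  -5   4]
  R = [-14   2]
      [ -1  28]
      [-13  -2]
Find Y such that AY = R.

Y = [[-1, -2], [1, 2], [-1, 4]]

Since A multiplies Y on the left, Y = A⁻¹R.
A has determinant 2; A⁻¹ = [[33/2, -5/2, -35/2], [14, -2, -15], [1, 0, -1]].
Y = A⁻¹R = [[33/2, -5/2, -35/2], [14, -2, -15], [1, 0, -1]] · [[-14, 2], [-1, 28], [-13, -2]] = [[-1, -2], [1, 2], [-1, 4]].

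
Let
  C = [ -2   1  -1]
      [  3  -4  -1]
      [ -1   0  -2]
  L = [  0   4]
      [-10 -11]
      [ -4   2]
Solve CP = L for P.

P = [[0, 0], [2, 3], [2, -1]]

Since C multiplies P on the left, P = C⁻¹L.
det C = -5, so C⁻¹ = [[-8/5, -2/5, 1], [-7/5, -3/5, 1], [4/5, 1/5, -1]].
P = C⁻¹L = [[-8/5, -2/5, 1], [-7/5, -3/5, 1], [4/5, 1/5, -1]] · [[0, 4], [-10, -11], [-4, 2]] = [[0, 0], [2, 3], [2, -1]].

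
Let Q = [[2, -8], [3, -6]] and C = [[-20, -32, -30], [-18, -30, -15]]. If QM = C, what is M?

M = [[-2, -4, 5], [2, 3, 5]]

Since Q multiplies M on the left, M = Q⁻¹C.
Q has determinant 12; Q⁻¹ = [[-1/2, 2/3], [-1/4, 1/6]].
M = Q⁻¹C = [[-1/2, 2/3], [-1/4, 1/6]] · [[-20, -32, -30], [-18, -30, -15]] = [[-2, -4, 5], [2, 3, 5]].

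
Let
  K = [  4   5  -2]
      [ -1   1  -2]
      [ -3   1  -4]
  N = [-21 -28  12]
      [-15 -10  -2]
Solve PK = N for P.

Since K sits to the right of P, P = NK⁻¹.
K has determinant -2; K⁻¹ = [[1, -9, 4], [-1, 11, -5], [-1, 19/2, -9/2]].
P = NK⁻¹ = [[-21, -28, 12], [-15, -10, -2]] · [[1, -9, 4], [-1, 11, -5], [-1, 19/2, -9/2]] = [[-5, -5, 2], [-3, 6, -1]].

P = [[-5, -5, 2], [-3, 6, -1]]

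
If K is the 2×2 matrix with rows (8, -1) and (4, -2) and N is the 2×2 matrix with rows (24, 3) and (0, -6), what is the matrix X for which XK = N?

Since K sits to the right of X, X = NK⁻¹.
det K = -12; the adjugate gives K⁻¹ = [[1/6, -1/12], [1/3, -2/3]].
X = NK⁻¹ = [[24, 3], [0, -6]] · [[1/6, -1/12], [1/3, -2/3]] = [[5, -4], [-2, 4]].

X = [[5, -4], [-2, 4]]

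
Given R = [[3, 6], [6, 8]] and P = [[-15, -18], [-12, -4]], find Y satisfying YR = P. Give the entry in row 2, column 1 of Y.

Right-multiplying both sides by R⁻¹ gives Y = PR⁻¹.
det R = -12, so R⁻¹ = [[-2/3, 1/2], [1/2, -1/4]].
Y = PR⁻¹ = [[-15, -18], [-12, -4]] · [[-2/3, 1/2], [1/2, -1/4]] = [[1, -3], [6, -5]].

6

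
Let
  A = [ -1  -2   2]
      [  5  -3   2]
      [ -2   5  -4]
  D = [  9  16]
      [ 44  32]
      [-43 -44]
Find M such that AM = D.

Since A multiplies M on the left, M = A⁻¹D.
det A = 4, so A⁻¹ = [[1/2, 1/2, 1/2], [4, 2, 3], [19/4, 9/4, 13/4]].
M = A⁻¹D = [[1/2, 1/2, 1/2], [4, 2, 3], [19/4, 9/4, 13/4]] · [[9, 16], [44, 32], [-43, -44]] = [[5, 2], [-5, -4], [2, 5]].

M = [[5, 2], [-5, -4], [2, 5]]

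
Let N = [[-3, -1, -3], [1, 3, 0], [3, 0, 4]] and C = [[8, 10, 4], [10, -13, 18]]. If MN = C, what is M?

Since N sits to the right of M, M = CN⁻¹.
det N = -5, so N⁻¹ = [[-12/5, -4/5, -9/5], [4/5, 3/5, 3/5], [9/5, 3/5, 8/5]].
M = CN⁻¹ = [[8, 10, 4], [10, -13, 18]] · [[-12/5, -4/5, -9/5], [4/5, 3/5, 3/5], [9/5, 3/5, 8/5]] = [[-4, 2, -2], [-2, -5, 3]].

M = [[-4, 2, -2], [-2, -5, 3]]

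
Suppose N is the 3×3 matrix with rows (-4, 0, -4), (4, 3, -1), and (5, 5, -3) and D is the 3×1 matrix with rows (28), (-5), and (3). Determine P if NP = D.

N is on the left of P, so left-multiply by N⁻¹: P = N⁻¹D.
det N = -4; the adjugate gives N⁻¹ = [[1, 5, -3], [-7/4, -8, 5], [-5/4, -5, 3]].
P = N⁻¹D = [[1, 5, -3], [-7/4, -8, 5], [-5/4, -5, 3]] · [[28], [-5], [3]] = [[-6], [6], [-1]].

P = [[-6], [6], [-1]]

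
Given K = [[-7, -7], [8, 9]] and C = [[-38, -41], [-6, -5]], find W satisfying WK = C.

W = [[2, -3], [2, 1]]

Right-multiplying both sides by K⁻¹ gives W = CK⁻¹.
K has determinant -7; K⁻¹ = [[-9/7, -1], [8/7, 1]].
W = CK⁻¹ = [[-38, -41], [-6, -5]] · [[-9/7, -1], [8/7, 1]] = [[2, -3], [2, 1]].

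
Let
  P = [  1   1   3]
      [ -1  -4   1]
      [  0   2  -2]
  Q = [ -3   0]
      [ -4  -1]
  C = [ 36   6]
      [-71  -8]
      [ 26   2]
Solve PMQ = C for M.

M = [[-1, -1], [-3, -2], [0, -1]]

M = P⁻¹CQ⁻¹ (apply P⁻¹ on the left and Q⁻¹ on the right).
det P = -2, so P⁻¹ = [[-3, -4, -13/2], [1, 1, 2], [1, 1, 3/2]].
det Q = 3; the adjugate gives Q⁻¹ = [[-1/3, 0], [4/3, -1]].
P⁻¹C = [[7, 1], [17, 2], [4, 1]].
M = (P⁻¹C)Q⁻¹ = [[-1, -1], [-3, -2], [0, -1]].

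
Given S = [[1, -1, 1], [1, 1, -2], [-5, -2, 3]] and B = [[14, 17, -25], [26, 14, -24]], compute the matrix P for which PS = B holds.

Since S sits to the right of P, P = BS⁻¹.
det S = -5, so S⁻¹ = [[1/5, -1/5, -1/5], [-7/5, -8/5, -3/5], [-3/5, -7/5, -2/5]].
P = BS⁻¹ = [[14, 17, -25], [26, 14, -24]] · [[1/5, -1/5, -1/5], [-7/5, -8/5, -3/5], [-3/5, -7/5, -2/5]] = [[-6, 5, -3], [0, 6, -4]].

P = [[-6, 5, -3], [0, 6, -4]]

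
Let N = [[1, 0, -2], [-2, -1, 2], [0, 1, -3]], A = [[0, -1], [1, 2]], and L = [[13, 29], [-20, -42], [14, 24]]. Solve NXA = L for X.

X = N⁻¹LA⁻¹ (apply N⁻¹ on the left and A⁻¹ on the right).
N has determinant 5; N⁻¹ = [[1/5, -2/5, -2/5], [-6/5, -3/5, 2/5], [-2/5, -1/5, -1/5]].
A has determinant 1; A⁻¹ = [[2, 1], [-1, 0]].
N⁻¹L = [[5, 13], [2, 0], [-4, -8]].
X = (N⁻¹L)A⁻¹ = [[-3, 5], [4, 2], [0, -4]].

X = [[-3, 5], [4, 2], [0, -4]]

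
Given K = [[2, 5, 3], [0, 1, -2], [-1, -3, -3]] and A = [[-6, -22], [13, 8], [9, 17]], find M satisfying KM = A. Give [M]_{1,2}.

Since K multiplies M on the left, M = K⁻¹A.
det K = -5; the adjugate gives K⁻¹ = [[9/5, -6/5, 13/5], [-2/5, 3/5, -4/5], [-1/5, -1/5, -2/5]].
M = K⁻¹A = [[9/5, -6/5, 13/5], [-2/5, 3/5, -4/5], [-1/5, -1/5, -2/5]] · [[-6, -22], [13, 8], [9, 17]] = [[-3, -5], [3, 0], [-5, -4]].

-5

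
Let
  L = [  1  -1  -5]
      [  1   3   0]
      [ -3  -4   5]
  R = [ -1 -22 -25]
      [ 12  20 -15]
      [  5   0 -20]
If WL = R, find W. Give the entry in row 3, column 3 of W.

L is on the right of W, so right-multiply by L⁻¹: W = RL⁻¹.
det L = -5; the adjugate gives L⁻¹ = [[-3, -5, -3], [1, 2, 1], [-1, -7/5, -4/5]].
W = RL⁻¹ = [[-1, -22, -25], [12, 20, -15], [5, 0, -20]] · [[-3, -5, -3], [1, 2, 1], [-1, -7/5, -4/5]] = [[6, -4, 1], [-1, 1, -4], [5, 3, 1]].

1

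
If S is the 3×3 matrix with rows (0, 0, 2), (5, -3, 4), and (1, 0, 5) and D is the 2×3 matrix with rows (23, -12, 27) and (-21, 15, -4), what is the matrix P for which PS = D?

S is on the right of P, so right-multiply by S⁻¹: P = DS⁻¹.
S has determinant 6; S⁻¹ = [[-5/2, 0, 1], [-7/2, -1/3, 5/3], [1/2, 0, 0]].
P = DS⁻¹ = [[23, -12, 27], [-21, 15, -4]] · [[-5/2, 0, 1], [-7/2, -1/3, 5/3], [1/2, 0, 0]] = [[-2, 4, 3], [-2, -5, 4]].

P = [[-2, 4, 3], [-2, -5, 4]]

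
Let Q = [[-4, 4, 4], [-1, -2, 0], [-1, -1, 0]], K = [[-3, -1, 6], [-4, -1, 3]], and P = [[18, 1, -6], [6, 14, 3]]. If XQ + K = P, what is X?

X = [[-3, -5, -4], [0, -5, -5]]

XQ = P − K = [[21, 2, -12], [10, 15, 0]].
Right-multiplying both sides by Q⁻¹ gives X = (P − K)Q⁻¹.
det Q = -4, so Q⁻¹ = [[0, 1, -2], [0, -1, 1], [1/4, 2, -3]].
X = (P − K)Q⁻¹ = [[-3, -5, -4], [0, -5, -5]].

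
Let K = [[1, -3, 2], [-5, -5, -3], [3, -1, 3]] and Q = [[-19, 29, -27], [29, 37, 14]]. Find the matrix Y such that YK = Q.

K is on the right of Y, so right-multiply by K⁻¹: Y = QK⁻¹.
K has determinant 4; K⁻¹ = [[-9/2, 7/4, 19/4], [3/2, -3/4, -7/4], [5, -2, -5]].
Y = QK⁻¹ = [[-19, 29, -27], [29, 37, 14]] · [[-9/2, 7/4, 19/4], [3/2, -3/4, -7/4], [5, -2, -5]] = [[-6, -1, -6], [-5, -5, 3]].

Y = [[-6, -1, -6], [-5, -5, 3]]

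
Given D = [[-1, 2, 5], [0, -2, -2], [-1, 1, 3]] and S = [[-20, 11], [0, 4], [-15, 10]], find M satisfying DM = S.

M = [[5, -6], [5, -5], [-5, 3]]

D is on the left of M, so left-multiply by D⁻¹: M = D⁻¹S.
det D = -2, so D⁻¹ = [[2, 1/2, -3], [-1, -1, 1], [1, 1/2, -1]].
M = D⁻¹S = [[2, 1/2, -3], [-1, -1, 1], [1, 1/2, -1]] · [[-20, 11], [0, 4], [-15, 10]] = [[5, -6], [5, -5], [-5, 3]].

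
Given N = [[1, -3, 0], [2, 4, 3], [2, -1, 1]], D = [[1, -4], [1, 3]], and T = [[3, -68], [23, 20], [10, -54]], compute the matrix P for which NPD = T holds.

P = [[2, -2], [-3, 2], [5, 4]]

P = N⁻¹TD⁻¹ (apply N⁻¹ on the left and D⁻¹ on the right).
det N = -5; the adjugate gives N⁻¹ = [[-7/5, -3/5, 9/5], [-4/5, -1/5, 3/5], [2, 1, -2]].
D has determinant 7; D⁻¹ = [[3/7, 4/7], [-1/7, 1/7]].
N⁻¹T = [[0, -14], [-1, 18], [9, -8]].
P = (N⁻¹T)D⁻¹ = [[2, -2], [-3, 2], [5, 4]].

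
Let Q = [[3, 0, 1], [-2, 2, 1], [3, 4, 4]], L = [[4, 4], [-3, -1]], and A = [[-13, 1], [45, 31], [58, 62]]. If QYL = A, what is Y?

Isolating Y: multiply by Q⁻¹ from the left and L⁻¹ from the right, so Y = Q⁻¹AL⁻¹.
Q has determinant -2; Q⁻¹ = [[-2, -2, 1], [-11/2, -9/2, 5/2], [7, 6, -3]].
det L = 8; the adjugate gives L⁻¹ = [[-1/8, -1/2], [3/8, 1/2]].
Q⁻¹A = [[-6, -2], [14, 10], [5, 7]].
Y = (Q⁻¹A)L⁻¹ = [[0, 2], [2, -2], [2, 1]].

Y = [[0, 2], [2, -2], [2, 1]]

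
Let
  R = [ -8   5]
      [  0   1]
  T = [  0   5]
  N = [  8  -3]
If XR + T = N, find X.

XR = N − T = [[8, -8]].
Right-multiplying both sides by R⁻¹ gives X = (N − T)R⁻¹.
R has determinant -8; R⁻¹ = [[-1/8, 5/8], [0, 1]].
X = (N − T)R⁻¹ = [[-1, -3]].

X = [[-1, -3]]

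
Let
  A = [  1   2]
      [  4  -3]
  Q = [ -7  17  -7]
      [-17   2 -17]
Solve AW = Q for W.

Left-multiplying both sides by A⁻¹ gives W = A⁻¹Q.
det A = -11, so A⁻¹ = [[3/11, 2/11], [4/11, -1/11]].
W = A⁻¹Q = [[3/11, 2/11], [4/11, -1/11]] · [[-7, 17, -7], [-17, 2, -17]] = [[-5, 5, -5], [-1, 6, -1]].

W = [[-5, 5, -5], [-1, 6, -1]]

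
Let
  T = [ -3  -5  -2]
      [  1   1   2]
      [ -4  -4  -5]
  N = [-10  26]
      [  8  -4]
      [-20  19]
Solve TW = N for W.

Since T multiplies W on the left, W = T⁻¹N.
det T = 6; the adjugate gives T⁻¹ = [[1/2, -17/6, -4/3], [-1/2, 7/6, 2/3], [0, 4/3, 1/3]].
W = T⁻¹N = [[1/2, -17/6, -4/3], [-1/2, 7/6, 2/3], [0, 4/3, 1/3]] · [[-10, 26], [8, -4], [-20, 19]] = [[-1, -1], [1, -5], [4, 1]].

W = [[-1, -1], [1, -5], [4, 1]]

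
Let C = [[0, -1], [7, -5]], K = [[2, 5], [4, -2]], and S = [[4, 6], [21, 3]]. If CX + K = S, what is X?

CX = S − K = [[2, 1], [17, 5]].
Since C multiplies X on the left, X = C⁻¹(S − K).
det C = 7; the adjugate gives C⁻¹ = [[-5/7, 1/7], [-1, 0]].
X = C⁻¹(S − K) = [[1, 0], [-2, -1]].

X = [[1, 0], [-2, -1]]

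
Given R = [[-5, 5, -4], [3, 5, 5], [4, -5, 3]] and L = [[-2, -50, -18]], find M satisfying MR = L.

R is on the right of M, so right-multiply by R⁻¹: M = LR⁻¹.
det R = -5; the adjugate gives R⁻¹ = [[-8, -1, -9], [-11/5, -1/5, -13/5], [7, 1, 8]].
M = LR⁻¹ = [[-2, -50, -18]] · [[-8, -1, -9], [-11/5, -1/5, -13/5], [7, 1, 8]] = [[0, -6, 4]].

M = [[0, -6, 4]]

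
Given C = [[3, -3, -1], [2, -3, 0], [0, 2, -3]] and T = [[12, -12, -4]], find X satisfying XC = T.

X = [[4, 0, 0]]

Right-multiplying both sides by C⁻¹ gives X = TC⁻¹.
det C = 5; the adjugate gives C⁻¹ = [[9/5, -11/5, -3/5], [6/5, -9/5, -2/5], [4/5, -6/5, -3/5]].
X = TC⁻¹ = [[12, -12, -4]] · [[9/5, -11/5, -3/5], [6/5, -9/5, -2/5], [4/5, -6/5, -3/5]] = [[4, 0, 0]].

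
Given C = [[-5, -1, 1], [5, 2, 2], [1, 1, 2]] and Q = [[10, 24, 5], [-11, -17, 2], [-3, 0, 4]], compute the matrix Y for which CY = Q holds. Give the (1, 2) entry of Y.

Left-multiplying both sides by C⁻¹ gives Y = C⁻¹Q.
det C = 1, so C⁻¹ = [[2, 3, -4], [-8, -11, 15], [3, 4, -5]].
Y = C⁻¹Q = [[2, 3, -4], [-8, -11, 15], [3, 4, -5]] · [[10, 24, 5], [-11, -17, 2], [-3, 0, 4]] = [[-1, -3, 0], [-4, -5, -2], [1, 4, 3]].

-3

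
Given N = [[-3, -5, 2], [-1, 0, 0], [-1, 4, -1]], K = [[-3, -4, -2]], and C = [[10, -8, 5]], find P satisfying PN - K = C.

PN = C + K = [[7, -12, 3]].
Since N sits to the right of P, P = (C + K)N⁻¹.
det N = -3, so N⁻¹ = [[0, -1, 0], [1/3, -5/3, 2/3], [4/3, -17/3, 5/3]].
P = (C + K)N⁻¹ = [[0, -4, -3]].

P = [[0, -4, -3]]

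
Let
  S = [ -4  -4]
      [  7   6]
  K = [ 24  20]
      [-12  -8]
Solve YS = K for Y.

Since S sits to the right of Y, Y = KS⁻¹.
S has determinant 4; S⁻¹ = [[3/2, 1], [-7/4, -1]].
Y = KS⁻¹ = [[24, 20], [-12, -8]] · [[3/2, 1], [-7/4, -1]] = [[1, 4], [-4, -4]].

Y = [[1, 4], [-4, -4]]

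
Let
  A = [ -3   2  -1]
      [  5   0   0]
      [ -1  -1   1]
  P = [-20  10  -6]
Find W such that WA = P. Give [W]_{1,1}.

A is on the right of W, so right-multiply by A⁻¹: W = PA⁻¹.
det A = -5, so A⁻¹ = [[0, 1/5, 0], [1, 4/5, 1], [1, 1, 2]].
W = PA⁻¹ = [[-20, 10, -6]] · [[0, 1/5, 0], [1, 4/5, 1], [1, 1, 2]] = [[4, -2, -2]].

4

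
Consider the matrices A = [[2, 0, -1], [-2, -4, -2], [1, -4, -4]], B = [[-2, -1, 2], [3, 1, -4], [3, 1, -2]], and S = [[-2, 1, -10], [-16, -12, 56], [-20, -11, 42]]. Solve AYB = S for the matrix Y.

Y = [[-3, 2, -4], [-3, 3, -4], [-1, 0, 0]]

Y = A⁻¹SB⁻¹ (apply A⁻¹ on the left and B⁻¹ on the right).
A has determinant 4; A⁻¹ = [[2, 1, -1], [-5/2, -7/4, 3/2], [3, 2, -2]].
det B = 2, so B⁻¹ = [[1, 0, 1], [-3, -1, -1], [0, -1/2, 1/2]].
A⁻¹S = [[0, 1, -6], [3, 2, -10], [2, 1, -2]].
Y = (A⁻¹S)B⁻¹ = [[-3, 2, -4], [-3, 3, -4], [-1, 0, 0]].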